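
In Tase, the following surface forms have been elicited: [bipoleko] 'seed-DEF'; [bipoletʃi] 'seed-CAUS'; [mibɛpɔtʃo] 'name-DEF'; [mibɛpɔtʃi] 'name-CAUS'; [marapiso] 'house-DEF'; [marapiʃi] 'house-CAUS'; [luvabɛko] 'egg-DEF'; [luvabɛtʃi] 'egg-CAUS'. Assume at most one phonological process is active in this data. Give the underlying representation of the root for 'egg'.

The stem for 'egg' ends in [k] in [luvabɛko] but [tʃ] in [luvabɛtʃi].
The stem 'name' ([mibɛpɔtʃo], [mibɛpɔtʃi]) shows [tʃ] unchanged in both environments, so [tʃ] cannot be basic with [k] derived before the DEF suffix.
The alternation reflects palatalization before a front vowel: /k/ and /s/ become palato-alveolar [tʃ] and [ʃ] before a front vowel. /k/ is underlying.
So 'egg' = /luvabɛk/.

/luvabɛk/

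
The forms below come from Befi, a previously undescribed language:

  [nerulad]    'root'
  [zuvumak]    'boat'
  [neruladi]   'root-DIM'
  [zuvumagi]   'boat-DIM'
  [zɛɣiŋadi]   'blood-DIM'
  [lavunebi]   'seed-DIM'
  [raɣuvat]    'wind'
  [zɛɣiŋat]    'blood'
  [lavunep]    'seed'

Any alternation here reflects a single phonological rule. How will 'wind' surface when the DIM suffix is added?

[raɣuvadi]

The stem for 'blood' ends in [t] in [zɛɣiŋat] but [d] in [zɛɣiŋadi].
Compare 'root', with invariant [d] in [nerulad] and [neruladi]: an analysis with underlying /d/ and a rule producing [t] in isolation would wrongly predict alternation here too.
So /t/ is underlying, and a rule of intervocalic voicing — voiceless stops become voiced between vowels — gives [d].
From [raɣuvat] the stem 'wind' is /raɣuvat/; between vowels this yields [raɣuvadi].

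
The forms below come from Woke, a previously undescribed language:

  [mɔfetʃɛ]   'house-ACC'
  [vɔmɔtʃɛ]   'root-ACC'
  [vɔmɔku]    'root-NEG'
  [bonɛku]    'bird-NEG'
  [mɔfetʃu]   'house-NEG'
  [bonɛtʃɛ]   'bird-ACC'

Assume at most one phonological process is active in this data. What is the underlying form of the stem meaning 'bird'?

In [bonɛtʃɛ] and [bonɛku] the final segment of 'bird' alternates: [tʃ] ~ [k].
But 'house' keeps [tʃ] in both environments ([mɔfetʃɛ], [mɔfetʃu]), so there is no rule changing /tʃ/ to [k] before the NEG suffix.
Therefore /k/ is basic and [tʃ] is derived by palatalization before a front vowel (/k/ becomes palato-alveolar [tʃ] before a front vowel).

/bonɛk/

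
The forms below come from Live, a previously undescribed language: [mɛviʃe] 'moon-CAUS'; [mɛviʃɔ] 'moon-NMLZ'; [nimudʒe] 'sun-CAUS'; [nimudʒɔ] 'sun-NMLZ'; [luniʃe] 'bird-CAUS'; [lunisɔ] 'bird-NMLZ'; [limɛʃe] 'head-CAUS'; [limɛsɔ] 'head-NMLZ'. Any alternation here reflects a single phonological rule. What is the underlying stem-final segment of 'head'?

/s/

'head' shows [ʃ] ~ [s] at the end of the stem ([limɛʃe] vs [limɛsɔ]).
The stem 'moon' ([mɛviʃe], [mɛviʃɔ]) shows [ʃ] unchanged in both environments, so [ʃ] cannot be basic with [s] derived before the NMLZ suffix.
The underlying segment must be /s/; /s/ becomes palato-alveolar [ʃ] before a front vowel, yielding [ʃ] there.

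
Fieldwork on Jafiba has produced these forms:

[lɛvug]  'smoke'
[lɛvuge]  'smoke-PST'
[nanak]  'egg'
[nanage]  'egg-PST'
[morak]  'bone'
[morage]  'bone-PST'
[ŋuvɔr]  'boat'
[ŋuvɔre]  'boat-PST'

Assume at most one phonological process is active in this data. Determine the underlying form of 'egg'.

/nanak/

The stem for 'egg' ends in [k] in [nanak] but [g] in [nanage].
The stem 'smoke' ([lɛvug], [lɛvuge]) shows [g] unchanged in both environments, so [g] cannot be basic with [k] derived in isolation.
The underlying segment must be /k/; voiceless stops become voiced between vowels, yielding [g] there.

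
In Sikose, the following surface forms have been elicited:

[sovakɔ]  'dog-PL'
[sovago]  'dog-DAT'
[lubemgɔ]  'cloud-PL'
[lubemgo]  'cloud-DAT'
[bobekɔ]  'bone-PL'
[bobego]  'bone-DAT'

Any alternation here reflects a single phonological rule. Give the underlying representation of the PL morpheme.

The PL morpheme has two allomorphs, [-gɔ] and [-kɔ].
The DAT suffix, which begins with [g], is invariant after every stem; so [g] is not altered by any rule here.
So the underlying form is /-kɔ/, and voiceless stops become voiced after a nasal.

/-kɔ/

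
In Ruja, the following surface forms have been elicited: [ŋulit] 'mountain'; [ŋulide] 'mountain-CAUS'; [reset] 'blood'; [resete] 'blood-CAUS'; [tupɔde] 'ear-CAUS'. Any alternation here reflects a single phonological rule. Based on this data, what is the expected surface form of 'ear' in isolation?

The root 'mountain' surfaces as [ŋulide] and [ŋulit], with a stem-final [d] ~ [t] alternation.
The stem 'blood' ([resete], [reset]) shows [t] unchanged in both environments, so [t] cannot be basic with [d] derived before the CAUS suffix.
So /d/ is underlying, and a rule of word-final obstruent devoicing — voiced obstruents become voiceless word-finally — gives [t].
From [tupɔde] the stem 'ear' is /tupɔd/; word-finally this yields [tupɔt].

[tupɔt]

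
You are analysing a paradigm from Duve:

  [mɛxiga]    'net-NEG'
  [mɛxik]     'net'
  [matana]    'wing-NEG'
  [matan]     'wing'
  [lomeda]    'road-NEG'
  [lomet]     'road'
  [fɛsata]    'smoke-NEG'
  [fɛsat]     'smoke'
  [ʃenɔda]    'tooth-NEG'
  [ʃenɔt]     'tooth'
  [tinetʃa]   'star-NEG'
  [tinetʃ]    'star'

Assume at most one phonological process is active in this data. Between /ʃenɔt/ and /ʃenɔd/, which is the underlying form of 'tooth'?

'tooth' shows [d] ~ [t] at the end of the stem ([ʃenɔda] vs [ʃenɔt]).
Compare 'smoke', with invariant [t] in [fɛsata] and [fɛsat]: an analysis with underlying /t/ and a rule producing [d] before the NEG suffix would wrongly predict alternation here too.
The underlying segment must be /d/; voiced obstruents become voiceless word-finally, yielding [t] there.

/ʃenɔd/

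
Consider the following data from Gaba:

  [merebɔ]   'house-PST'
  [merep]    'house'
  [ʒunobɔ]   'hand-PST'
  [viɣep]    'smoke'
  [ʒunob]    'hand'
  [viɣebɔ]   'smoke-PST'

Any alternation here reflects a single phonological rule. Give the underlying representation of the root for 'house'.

/merep/

In [merep] and [merebɔ] the final segment of 'house' alternates: [p] ~ [b].
If /b/ were underlying and a rule turned it into [p] in isolation, 'hand' would also alternate; but it has [b] in both [ʒunob] and [ʒunobɔ].
The underlying segment must be /p/; voiceless stops become voiced between vowels, yielding [b] there.
The underlying form of 'house' is therefore /merep/.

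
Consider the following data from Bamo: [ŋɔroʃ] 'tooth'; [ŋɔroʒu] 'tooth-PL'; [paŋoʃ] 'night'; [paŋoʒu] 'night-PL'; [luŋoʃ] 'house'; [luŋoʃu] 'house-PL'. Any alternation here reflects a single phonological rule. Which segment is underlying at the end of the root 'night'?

/ʒ/

The root 'night' surfaces as [paŋoʃ] and [paŋoʒu], with a stem-final [ʃ] ~ [ʒ] alternation.
Compare 'house', with invariant [ʃ] in [luŋoʃ] and [luŋoʃu]: an analysis with underlying /ʃ/ and a rule producing [ʒ] before the PL suffix would wrongly predict alternation here too.
The alternation reflects word-final obstruent devoicing: voiced obstruents become voiceless word-finally. /ʒ/ is underlying.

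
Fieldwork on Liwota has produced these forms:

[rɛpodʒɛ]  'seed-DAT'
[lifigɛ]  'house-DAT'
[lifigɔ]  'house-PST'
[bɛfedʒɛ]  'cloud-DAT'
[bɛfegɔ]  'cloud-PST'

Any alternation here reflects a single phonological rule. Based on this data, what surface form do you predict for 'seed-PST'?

[rɛpogɔ]

The stem for 'cloud' ends in [dʒ] in [bɛfedʒɛ] but [g] in [bɛfegɔ].
But 'house' keeps [g] in both environments ([lifigɛ], [lifigɔ]), so there is no rule changing /g/ to [dʒ] before the DAT suffix.
The underlying segment must be /dʒ/; palato-alveolar /dʒ/ becomes [g] when no front vowel follows, yielding [g] there.
From [rɛpodʒɛ] the stem 'seed' is /rɛpodʒ/; when no front vowel follows this yields [rɛpogɔ].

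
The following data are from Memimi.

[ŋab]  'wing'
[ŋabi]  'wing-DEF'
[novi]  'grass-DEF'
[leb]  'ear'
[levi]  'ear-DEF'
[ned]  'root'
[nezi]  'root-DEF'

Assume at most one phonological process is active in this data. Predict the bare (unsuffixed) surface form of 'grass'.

[nob]

In [leb] and [levi] the final segment of 'ear' alternates: [b] ~ [v].
If /b/ were underlying and a rule turned it into [v] before the DEF suffix, 'wing' would also alternate; but it has [b] in both [ŋab] and [ŋabi].
So /v/ is underlying, and a rule of word-final hardening — voiced fricatives become stops word-finally — gives [b].
The one attested form of 'grass', [novi], shows underlying /nov/. Applying the same rule word-finally gives [nob].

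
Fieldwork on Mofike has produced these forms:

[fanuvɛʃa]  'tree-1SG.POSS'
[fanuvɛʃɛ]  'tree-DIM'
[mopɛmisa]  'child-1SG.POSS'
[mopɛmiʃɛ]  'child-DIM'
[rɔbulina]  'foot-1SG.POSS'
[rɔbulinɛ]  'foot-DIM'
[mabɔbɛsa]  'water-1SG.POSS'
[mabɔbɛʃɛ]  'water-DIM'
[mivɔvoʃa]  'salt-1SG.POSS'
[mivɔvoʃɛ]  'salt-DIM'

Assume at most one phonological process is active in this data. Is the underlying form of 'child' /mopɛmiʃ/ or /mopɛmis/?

The root 'child' surfaces as [mopɛmisa] and [mopɛmiʃɛ], with a stem-final [s] ~ [ʃ] alternation.
If /ʃ/ were underlying and a rule turned it into [s] before the 1SG.POSS suffix, 'salt' would also alternate; but it has [ʃ] in both [mivɔvoʃa] and [mivɔvoʃɛ].
The underlying segment must be /s/; /s/ becomes palato-alveolar [ʃ] before a front vowel, yielding [ʃ] there.

/mopɛmis/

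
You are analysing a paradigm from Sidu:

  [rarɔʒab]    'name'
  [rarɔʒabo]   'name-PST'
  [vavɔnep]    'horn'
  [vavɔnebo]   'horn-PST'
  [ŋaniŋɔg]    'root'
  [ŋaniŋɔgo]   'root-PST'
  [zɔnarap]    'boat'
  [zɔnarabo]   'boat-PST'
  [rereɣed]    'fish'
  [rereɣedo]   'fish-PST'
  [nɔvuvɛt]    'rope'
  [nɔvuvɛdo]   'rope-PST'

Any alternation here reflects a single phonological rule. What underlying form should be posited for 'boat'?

The root 'boat' surfaces as [zɔnarap] and [zɔnarabo], with a stem-final [p] ~ [b] alternation.
If /b/ were underlying and a rule turned it into [p] in isolation, 'name' would also alternate; but it has [b] in both [rarɔʒab] and [rarɔʒabo].
The underlying segment must be /p/; voiceless stops become voiced between vowels, yielding [b] there.
The underlying form of 'boat' is therefore /zɔnarap/.

/zɔnarap/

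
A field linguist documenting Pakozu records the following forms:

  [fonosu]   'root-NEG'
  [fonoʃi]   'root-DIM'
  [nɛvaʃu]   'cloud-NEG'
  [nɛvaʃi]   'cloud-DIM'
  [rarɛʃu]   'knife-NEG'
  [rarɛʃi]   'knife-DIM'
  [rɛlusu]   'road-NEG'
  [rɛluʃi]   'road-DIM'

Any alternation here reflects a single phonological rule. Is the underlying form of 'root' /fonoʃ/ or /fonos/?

/fonos/

'root' shows [s] ~ [ʃ] at the end of the stem ([fonosu] vs [fonoʃi]).
If /ʃ/ were underlying and a rule turned it into [s] before the NEG suffix, 'cloud' would also alternate; but it has [ʃ] in both [nɛvaʃu] and [nɛvaʃi].
Therefore /s/ is basic and [ʃ] is derived by palatalization before a front vowel (/s/ becomes palato-alveolar [ʃ] before a front vowel).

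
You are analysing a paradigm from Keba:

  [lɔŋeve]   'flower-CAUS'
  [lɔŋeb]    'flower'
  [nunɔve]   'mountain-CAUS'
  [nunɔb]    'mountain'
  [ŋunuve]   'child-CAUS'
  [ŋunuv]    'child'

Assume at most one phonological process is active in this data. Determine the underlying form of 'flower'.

/lɔŋeb/

In [lɔŋeve] and [lɔŋeb] the final segment of 'flower' alternates: [v] ~ [b].
But 'child' keeps [v] in both environments ([ŋunuve], [ŋunuv]), so there is no rule changing /v/ to [b] in isolation.
So /b/ is underlying, and a rule of intervocalic spirantization — voiced stops become fricatives between vowels — gives [v].
Hence 'flower' is /lɔŋeb/ underlyingly.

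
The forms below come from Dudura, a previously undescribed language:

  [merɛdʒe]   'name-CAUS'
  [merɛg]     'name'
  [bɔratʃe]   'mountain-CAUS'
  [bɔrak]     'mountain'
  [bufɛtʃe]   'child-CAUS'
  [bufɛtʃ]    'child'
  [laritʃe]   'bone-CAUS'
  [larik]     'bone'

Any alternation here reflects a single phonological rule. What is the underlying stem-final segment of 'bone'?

/k/

The stem for 'bone' ends in [tʃ] in [laritʃe] but [k] in [larik].
The stem 'child' ([bufɛtʃe], [bufɛtʃ]) shows [tʃ] unchanged in both environments, so [tʃ] cannot be basic with [k] derived in isolation.
The alternation reflects palatalization before a front vowel: /k/ and /g/ become palato-alveolar [tʃ] and [dʒ] before a front vowel. /k/ is underlying.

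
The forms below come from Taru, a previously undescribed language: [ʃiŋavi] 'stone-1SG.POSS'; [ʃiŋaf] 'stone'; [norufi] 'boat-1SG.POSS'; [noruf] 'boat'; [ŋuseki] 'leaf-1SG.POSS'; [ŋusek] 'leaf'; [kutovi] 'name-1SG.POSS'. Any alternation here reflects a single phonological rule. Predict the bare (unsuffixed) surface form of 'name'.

The root 'stone' surfaces as [ʃiŋavi] and [ʃiŋaf], with a stem-final [v] ~ [f] alternation.
The stem 'boat' ([norufi], [noruf]) shows [f] unchanged in both environments, so [f] cannot be basic with [v] derived before the 1SG.POSS suffix.
Therefore /v/ is basic and [f] is derived by word-final obstruent devoicing (voiced obstruents become voiceless word-finally).
The one attested form of 'name', [kutovi], shows underlying /kutov/. Applying the same rule word-finally gives [kutof].

[kutof]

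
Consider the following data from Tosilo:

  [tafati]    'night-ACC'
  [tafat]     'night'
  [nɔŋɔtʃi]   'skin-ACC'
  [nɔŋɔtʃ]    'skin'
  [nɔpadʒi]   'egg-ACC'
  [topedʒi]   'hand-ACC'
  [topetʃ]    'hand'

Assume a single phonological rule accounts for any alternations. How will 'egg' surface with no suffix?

In [topedʒi] and [topetʃ] the final segment of 'hand' alternates: [dʒ] ~ [tʃ].
The stem 'skin' ([nɔŋɔtʃi], [nɔŋɔtʃ]) shows [tʃ] unchanged in both environments, so [tʃ] cannot be basic with [dʒ] derived before the ACC suffix.
Therefore /dʒ/ is basic and [tʃ] is derived by word-final obstruent devoicing (voiced obstruents become voiceless word-finally).
From [nɔpadʒi] the stem 'egg' is /nɔpadʒ/; word-finally this yields [nɔpatʃ].

[nɔpatʃ]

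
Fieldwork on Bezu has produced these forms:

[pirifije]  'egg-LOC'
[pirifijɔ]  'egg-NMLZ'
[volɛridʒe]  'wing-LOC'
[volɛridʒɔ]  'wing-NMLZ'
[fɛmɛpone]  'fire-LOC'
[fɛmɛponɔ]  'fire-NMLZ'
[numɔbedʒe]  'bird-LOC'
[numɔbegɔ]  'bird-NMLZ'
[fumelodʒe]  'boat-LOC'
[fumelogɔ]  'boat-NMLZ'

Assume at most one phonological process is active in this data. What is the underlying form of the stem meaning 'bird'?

'bird' shows [dʒ] ~ [g] at the end of the stem ([numɔbedʒe] vs [numɔbegɔ]).
If /dʒ/ were underlying and a rule turned it into [g] before the NMLZ suffix, 'wing' would also alternate; but it has [dʒ] in both [volɛridʒe] and [volɛridʒɔ].
The alternation reflects palatalization before a front vowel: /g/ becomes palato-alveolar [dʒ] before a front vowel. /g/ is underlying.
So 'bird' = /numɔbeg/.

/numɔbeg/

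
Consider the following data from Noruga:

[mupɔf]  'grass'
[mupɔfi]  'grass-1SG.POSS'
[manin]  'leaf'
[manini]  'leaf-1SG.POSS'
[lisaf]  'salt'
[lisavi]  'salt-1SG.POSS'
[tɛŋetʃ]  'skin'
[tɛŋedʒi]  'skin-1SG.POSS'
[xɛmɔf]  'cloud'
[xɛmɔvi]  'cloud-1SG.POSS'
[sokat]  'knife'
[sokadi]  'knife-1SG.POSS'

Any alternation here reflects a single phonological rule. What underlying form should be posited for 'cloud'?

/xɛmɔv/

The root 'cloud' surfaces as [xɛmɔf] and [xɛmɔvi], with a stem-final [f] ~ [v] alternation.
But 'grass' keeps [f] in both environments ([mupɔf], [mupɔfi]), so there is no rule changing /f/ to [v] before the 1SG.POSS suffix.
The underlying segment must be /v/; voiced obstruents become voiceless word-finally, yielding [f] there.
So 'cloud' = /xɛmɔv/.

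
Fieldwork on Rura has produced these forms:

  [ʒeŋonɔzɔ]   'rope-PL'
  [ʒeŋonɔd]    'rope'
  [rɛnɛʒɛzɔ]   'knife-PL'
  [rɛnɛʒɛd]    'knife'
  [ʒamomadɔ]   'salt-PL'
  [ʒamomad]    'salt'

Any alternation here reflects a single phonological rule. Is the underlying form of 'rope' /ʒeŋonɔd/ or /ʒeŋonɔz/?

The root 'rope' surfaces as [ʒeŋonɔzɔ] and [ʒeŋonɔd], with a stem-final [z] ~ [d] alternation.
But 'salt' keeps [d] in both environments ([ʒamomadɔ], [ʒamomad]), so there is no rule changing /d/ to [z] before the PL suffix.
The underlying segment must be /z/; voiced fricatives become stops word-finally, yielding [d] there.

/ʒeŋonɔz/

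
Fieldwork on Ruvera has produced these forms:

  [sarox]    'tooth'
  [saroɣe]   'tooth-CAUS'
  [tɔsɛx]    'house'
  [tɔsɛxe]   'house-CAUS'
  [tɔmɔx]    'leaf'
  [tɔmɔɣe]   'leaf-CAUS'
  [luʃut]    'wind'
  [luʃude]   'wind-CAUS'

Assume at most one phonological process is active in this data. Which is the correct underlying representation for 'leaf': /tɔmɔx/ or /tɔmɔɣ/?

/tɔmɔɣ/

The stem for 'leaf' ends in [x] in [tɔmɔx] but [ɣ] in [tɔmɔɣe].
The stem 'house' ([tɔsɛx], [tɔsɛxe]) shows [x] unchanged in both environments, so [x] cannot be basic with [ɣ] derived before the CAUS suffix.
Therefore /ɣ/ is basic and [x] is derived by word-final obstruent devoicing (voiced obstruents become voiceless word-finally).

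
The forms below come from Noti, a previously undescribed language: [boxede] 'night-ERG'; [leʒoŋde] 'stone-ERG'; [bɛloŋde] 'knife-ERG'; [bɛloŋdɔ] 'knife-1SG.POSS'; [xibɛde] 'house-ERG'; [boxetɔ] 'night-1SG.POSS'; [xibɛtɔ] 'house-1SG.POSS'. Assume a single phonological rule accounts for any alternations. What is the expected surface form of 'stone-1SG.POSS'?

[leʒoŋdɔ]

The 1SG.POSS suffix surfaces as [-dɔ] and [-tɔ], depending on the final segment of the stem.
The ERG suffix, which begins with [d], is invariant after every stem; so [d] is not altered by any rule here.
The 1SG.POSS suffix is therefore /-tɔ/ underlyingly, with post-nasal voicing: voiceless stops become voiced after a nasal.
After 'stone', which ends in a nasal, the suffix surfaces as [-dɔ], giving [leʒoŋdɔ].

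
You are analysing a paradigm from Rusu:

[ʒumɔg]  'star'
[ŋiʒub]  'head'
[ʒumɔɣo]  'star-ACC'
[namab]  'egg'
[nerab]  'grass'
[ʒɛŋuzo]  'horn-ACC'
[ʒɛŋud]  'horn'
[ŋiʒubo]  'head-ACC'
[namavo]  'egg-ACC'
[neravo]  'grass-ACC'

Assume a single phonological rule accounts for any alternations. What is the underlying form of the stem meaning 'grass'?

'grass' shows [b] ~ [v] at the end of the stem ([nerab] vs [neravo]).
But 'head' keeps [b] in both environments ([ŋiʒub], [ŋiʒubo]), so there is no rule changing /b/ to [v] before the ACC suffix.
The alternation reflects word-final hardening: voiced fricatives become stops word-finally. /v/ is underlying.

/nerav/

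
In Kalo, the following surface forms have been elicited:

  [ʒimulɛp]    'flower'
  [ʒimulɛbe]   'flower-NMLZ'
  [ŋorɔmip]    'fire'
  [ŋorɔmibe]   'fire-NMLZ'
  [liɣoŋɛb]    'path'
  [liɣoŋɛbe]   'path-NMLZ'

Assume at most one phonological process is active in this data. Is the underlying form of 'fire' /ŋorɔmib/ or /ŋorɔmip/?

'fire' shows [p] ~ [b] at the end of the stem ([ŋorɔmip] vs [ŋorɔmibe]).
The stem 'path' ([liɣoŋɛb], [liɣoŋɛbe]) shows [b] unchanged in both environments, so [b] cannot be basic with [p] derived in isolation.
Therefore /p/ is basic and [b] is derived by intervocalic voicing (voiceless stops become voiced between vowels).

/ŋorɔmip/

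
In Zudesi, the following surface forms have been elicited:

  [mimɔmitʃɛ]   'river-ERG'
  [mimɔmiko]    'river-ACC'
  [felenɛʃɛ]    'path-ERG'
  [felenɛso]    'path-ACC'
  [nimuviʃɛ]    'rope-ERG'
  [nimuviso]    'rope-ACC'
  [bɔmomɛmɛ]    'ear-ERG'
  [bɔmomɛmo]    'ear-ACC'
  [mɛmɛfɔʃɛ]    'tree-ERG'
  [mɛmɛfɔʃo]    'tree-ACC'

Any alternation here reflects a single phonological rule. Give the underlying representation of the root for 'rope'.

/nimuvis/

In [nimuviʃɛ] and [nimuviso] the final segment of 'rope' alternates: [ʃ] ~ [s].
But 'tree' keeps [ʃ] in both environments ([mɛmɛfɔʃɛ], [mɛmɛfɔʃo]), so there is no rule changing /ʃ/ to [s] before the ACC suffix.
Therefore /s/ is basic and [ʃ] is derived by palatalization before a front vowel (/k/ and /s/ become palato-alveolar [tʃ] and [ʃ] before a front vowel).
Hence 'rope' is /nimuvis/ underlyingly.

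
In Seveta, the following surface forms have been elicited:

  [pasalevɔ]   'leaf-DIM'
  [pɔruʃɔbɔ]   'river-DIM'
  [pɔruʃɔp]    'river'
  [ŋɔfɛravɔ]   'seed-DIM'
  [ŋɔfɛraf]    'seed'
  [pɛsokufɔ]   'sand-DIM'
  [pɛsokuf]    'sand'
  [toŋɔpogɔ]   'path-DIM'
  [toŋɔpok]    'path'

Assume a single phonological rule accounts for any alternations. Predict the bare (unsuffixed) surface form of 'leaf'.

[pasalef]

The root 'seed' surfaces as [ŋɔfɛravɔ] and [ŋɔfɛraf], with a stem-final [v] ~ [f] alternation.
But 'sand' keeps [f] in both environments ([pɛsokufɔ], [pɛsokuf]), so there is no rule changing /f/ to [v] before the DIM suffix.
The alternation reflects word-final obstruent devoicing: voiced obstruents become voiceless word-finally. /v/ is underlying.
From [pasalevɔ] the stem 'leaf' is /pasalev/; word-finally this yields [pasalef].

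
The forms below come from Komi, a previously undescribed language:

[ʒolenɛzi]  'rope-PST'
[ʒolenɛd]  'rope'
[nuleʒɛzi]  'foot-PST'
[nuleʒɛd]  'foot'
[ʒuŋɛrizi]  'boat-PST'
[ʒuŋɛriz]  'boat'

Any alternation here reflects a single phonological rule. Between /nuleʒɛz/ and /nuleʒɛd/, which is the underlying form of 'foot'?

'foot' shows [z] ~ [d] at the end of the stem ([nuleʒɛzi] vs [nuleʒɛd]).
Compare 'boat', with invariant [z] in [ʒuŋɛrizi] and [ʒuŋɛriz]: an analysis with underlying /z/ and a rule producing [d] in isolation would wrongly predict alternation here too.
The underlying segment must be /d/; voiced stops become fricatives between vowels, yielding [z] there.

/nuleʒɛd/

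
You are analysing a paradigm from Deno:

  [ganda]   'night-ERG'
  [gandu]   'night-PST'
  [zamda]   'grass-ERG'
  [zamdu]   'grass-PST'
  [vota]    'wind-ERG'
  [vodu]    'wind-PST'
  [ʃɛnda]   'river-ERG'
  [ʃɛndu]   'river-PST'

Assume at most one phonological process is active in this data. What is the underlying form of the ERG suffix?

/-ta/

The ERG morpheme has two allomorphs, [-da] and [-ta].
The PST suffix, which begins with [d], is invariant after every stem; so [d] is not altered by any rule here.
The ERG suffix is therefore /-ta/ underlyingly, with post-nasal voicing: voiceless stops become voiced after a nasal.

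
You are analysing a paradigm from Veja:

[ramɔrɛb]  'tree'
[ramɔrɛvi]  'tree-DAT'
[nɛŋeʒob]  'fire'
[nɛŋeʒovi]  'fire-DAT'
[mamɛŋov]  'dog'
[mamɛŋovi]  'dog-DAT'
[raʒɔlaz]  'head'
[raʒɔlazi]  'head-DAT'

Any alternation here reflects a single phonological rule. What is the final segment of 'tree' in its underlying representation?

The root 'tree' surfaces as [ramɔrɛb] and [ramɔrɛvi], with a stem-final [b] ~ [v] alternation.
Compare 'dog', with invariant [v] in [mamɛŋov] and [mamɛŋovi]: an analysis with underlying /v/ and a rule producing [b] in isolation would wrongly predict alternation here too.
So /b/ is underlying, and a rule of intervocalic spirantization — voiced stops become fricatives between vowels — gives [v].

/b/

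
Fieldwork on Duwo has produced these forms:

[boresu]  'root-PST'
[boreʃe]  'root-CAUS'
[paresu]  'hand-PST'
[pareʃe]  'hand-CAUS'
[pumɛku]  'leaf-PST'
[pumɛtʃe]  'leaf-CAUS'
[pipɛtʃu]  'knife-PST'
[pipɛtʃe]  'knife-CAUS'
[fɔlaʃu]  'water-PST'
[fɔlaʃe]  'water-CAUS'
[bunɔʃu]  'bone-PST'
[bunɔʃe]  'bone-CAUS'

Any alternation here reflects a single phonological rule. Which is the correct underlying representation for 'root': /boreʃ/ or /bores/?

/bores/

In [boresu] and [boreʃe] the final segment of 'root' alternates: [s] ~ [ʃ].
If /ʃ/ were underlying and a rule turned it into [s] before the PST suffix, 'bone' would also alternate; but it has [ʃ] in both [bunɔʃu] and [bunɔʃe].
The underlying segment must be /s/; /k/ and /s/ become palato-alveolar [tʃ] and [ʃ] before a front vowel, yielding [ʃ] there.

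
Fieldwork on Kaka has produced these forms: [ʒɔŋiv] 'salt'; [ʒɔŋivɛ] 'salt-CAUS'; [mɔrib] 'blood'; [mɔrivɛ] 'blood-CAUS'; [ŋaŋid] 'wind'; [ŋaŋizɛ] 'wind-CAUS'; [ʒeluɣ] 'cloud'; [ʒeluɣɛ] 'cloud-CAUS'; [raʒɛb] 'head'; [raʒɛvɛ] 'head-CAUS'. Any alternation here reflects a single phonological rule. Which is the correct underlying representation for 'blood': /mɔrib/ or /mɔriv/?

/mɔrib/

The root 'blood' surfaces as [mɔrib] and [mɔrivɛ], with a stem-final [b] ~ [v] alternation.
Compare 'salt', with invariant [v] in [ʒɔŋiv] and [ʒɔŋivɛ]: an analysis with underlying /v/ and a rule producing [b] in isolation would wrongly predict alternation here too.
So /b/ is underlying, and a rule of intervocalic spirantization — voiced stops become fricatives between vowels — gives [v].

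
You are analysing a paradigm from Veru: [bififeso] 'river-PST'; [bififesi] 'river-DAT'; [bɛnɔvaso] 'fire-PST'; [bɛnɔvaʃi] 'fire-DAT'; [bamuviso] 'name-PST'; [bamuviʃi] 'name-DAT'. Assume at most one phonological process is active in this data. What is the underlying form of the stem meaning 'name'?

The stem for 'name' ends in [s] in [bamuviso] but [ʃ] in [bamuviʃi].
The stem 'river' ([bififeso], [bififesi]) shows [s] unchanged in both environments, so [s] cannot be basic with [ʃ] derived before the DAT suffix.
The underlying segment must be /ʃ/; palato-alveolar /ʃ/ becomes [s] when no front vowel follows, yielding [s] there.
So 'name' = /bamuviʃ/.

/bamuviʃ/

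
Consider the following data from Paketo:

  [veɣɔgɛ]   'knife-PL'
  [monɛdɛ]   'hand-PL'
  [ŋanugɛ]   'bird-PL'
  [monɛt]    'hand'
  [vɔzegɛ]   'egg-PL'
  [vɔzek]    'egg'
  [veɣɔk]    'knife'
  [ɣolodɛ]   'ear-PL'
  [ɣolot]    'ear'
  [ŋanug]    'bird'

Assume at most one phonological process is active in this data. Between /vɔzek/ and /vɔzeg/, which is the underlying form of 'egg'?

/vɔzek/

In [vɔzek] and [vɔzegɛ] the final segment of 'egg' alternates: [k] ~ [g].
But 'bird' keeps [g] in both environments ([ŋanug], [ŋanugɛ]), so there is no rule changing /g/ to [k] in isolation.
The underlying segment must be /k/; voiceless stops become voiced between vowels, yielding [g] there.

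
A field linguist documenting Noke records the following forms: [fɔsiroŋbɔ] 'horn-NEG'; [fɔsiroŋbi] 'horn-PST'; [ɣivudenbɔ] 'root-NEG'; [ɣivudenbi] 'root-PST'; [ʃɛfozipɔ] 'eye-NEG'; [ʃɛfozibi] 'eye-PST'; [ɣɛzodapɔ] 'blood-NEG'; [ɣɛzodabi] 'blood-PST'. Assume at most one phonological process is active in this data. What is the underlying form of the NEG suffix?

The NEG suffix surfaces as [-bɔ] and [-pɔ], depending on the final segment of the stem.
By contrast the PST suffix keeps its initial [b] throughout — that segment must be underlying.
The NEG suffix is therefore /-pɔ/ underlyingly, with post-nasal voicing: voiceless stops become voiced after a nasal.

/-pɔ/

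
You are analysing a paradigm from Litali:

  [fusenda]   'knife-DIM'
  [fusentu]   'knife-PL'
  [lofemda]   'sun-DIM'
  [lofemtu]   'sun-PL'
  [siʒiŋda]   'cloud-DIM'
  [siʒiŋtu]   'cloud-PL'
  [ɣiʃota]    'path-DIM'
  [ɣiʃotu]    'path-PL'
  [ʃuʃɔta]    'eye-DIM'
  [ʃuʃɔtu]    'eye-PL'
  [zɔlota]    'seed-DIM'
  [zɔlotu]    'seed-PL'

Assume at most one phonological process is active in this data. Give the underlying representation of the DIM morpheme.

/-da/

The DIM suffix surfaces as [-da] and [-ta], depending on the final segment of the stem.
By contrast the PL suffix keeps its initial [t] throughout — that segment must be underlying.
So the underlying form is /-da/, and voiced stops become voiceless after a vowel.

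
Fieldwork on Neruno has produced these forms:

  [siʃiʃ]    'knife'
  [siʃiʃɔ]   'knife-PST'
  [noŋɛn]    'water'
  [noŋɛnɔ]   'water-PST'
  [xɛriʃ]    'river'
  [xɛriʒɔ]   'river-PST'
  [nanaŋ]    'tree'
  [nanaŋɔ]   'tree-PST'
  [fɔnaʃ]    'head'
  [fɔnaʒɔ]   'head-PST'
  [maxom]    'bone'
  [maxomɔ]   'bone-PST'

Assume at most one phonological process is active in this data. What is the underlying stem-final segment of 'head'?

The stem for 'head' ends in [ʃ] in [fɔnaʃ] but [ʒ] in [fɔnaʒɔ].
The stem 'knife' ([siʃiʃ], [siʃiʃɔ]) shows [ʃ] unchanged in both environments, so [ʃ] cannot be basic with [ʒ] derived before the PST suffix.
Therefore /ʒ/ is basic and [ʃ] is derived by word-final obstruent devoicing (voiced obstruents become voiceless word-finally).

/ʒ/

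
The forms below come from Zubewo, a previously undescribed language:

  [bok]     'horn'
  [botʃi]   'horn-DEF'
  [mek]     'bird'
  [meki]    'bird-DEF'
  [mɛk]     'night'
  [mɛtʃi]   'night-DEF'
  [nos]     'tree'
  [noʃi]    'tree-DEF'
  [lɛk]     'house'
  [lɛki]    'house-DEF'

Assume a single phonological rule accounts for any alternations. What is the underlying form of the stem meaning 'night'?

/mɛtʃ/

The root 'night' surfaces as [mɛk] and [mɛtʃi], with a stem-final [k] ~ [tʃ] alternation.
But 'bird' keeps [k] in both environments ([mek], [meki]), so there is no rule changing /k/ to [tʃ] before the DEF suffix.
Therefore /tʃ/ is basic and [k] is derived by depalatalization (palato-alveolar /tʃ/ and /ʃ/ become [k] and [s] when no front vowel follows).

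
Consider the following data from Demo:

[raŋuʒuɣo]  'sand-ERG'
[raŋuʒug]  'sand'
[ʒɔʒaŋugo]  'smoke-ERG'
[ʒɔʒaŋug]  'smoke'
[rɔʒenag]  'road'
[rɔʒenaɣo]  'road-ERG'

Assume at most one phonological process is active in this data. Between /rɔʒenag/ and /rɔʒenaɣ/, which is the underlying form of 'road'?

The stem for 'road' ends in [g] in [rɔʒenag] but [ɣ] in [rɔʒenaɣo].
If /g/ were underlying and a rule turned it into [ɣ] before the ERG suffix, 'smoke' would also alternate; but it has [g] in both [ʒɔʒaŋug] and [ʒɔʒaŋugo].
So /ɣ/ is underlying, and a rule of word-final hardening — voiced fricatives become stops word-finally — gives [g].

/rɔʒenaɣ/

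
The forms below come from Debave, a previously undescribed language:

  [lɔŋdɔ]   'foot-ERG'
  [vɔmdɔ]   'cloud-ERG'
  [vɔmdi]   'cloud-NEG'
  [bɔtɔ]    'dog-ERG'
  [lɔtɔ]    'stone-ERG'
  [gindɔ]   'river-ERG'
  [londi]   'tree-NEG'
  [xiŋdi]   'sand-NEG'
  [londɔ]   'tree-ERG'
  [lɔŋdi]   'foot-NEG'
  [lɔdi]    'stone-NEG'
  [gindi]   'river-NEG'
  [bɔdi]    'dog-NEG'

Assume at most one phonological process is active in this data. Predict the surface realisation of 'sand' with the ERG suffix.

[xiŋdɔ]

The ERG suffix surfaces as [-dɔ] and [-tɔ], depending on the final segment of the stem.
The NEG suffix, which begins with [d], is invariant after every stem; so [d] is not altered by any rule here.
The ERG suffix is therefore /-tɔ/ underlyingly, with post-nasal voicing: voiceless stops become voiced after a nasal.
After 'sand', which ends in a nasal, the suffix surfaces as [-dɔ], giving [xiŋdɔ].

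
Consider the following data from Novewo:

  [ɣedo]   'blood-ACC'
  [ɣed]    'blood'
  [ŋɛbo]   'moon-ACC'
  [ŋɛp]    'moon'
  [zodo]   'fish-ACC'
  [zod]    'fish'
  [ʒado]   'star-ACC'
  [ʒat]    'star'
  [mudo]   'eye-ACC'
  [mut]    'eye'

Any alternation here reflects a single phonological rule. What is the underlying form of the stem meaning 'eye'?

/mut/

The root 'eye' surfaces as [mudo] and [mut], with a stem-final [d] ~ [t] alternation.
The stem 'fish' ([zodo], [zod]) shows [d] unchanged in both environments, so [d] cannot be basic with [t] derived in isolation.
Therefore /t/ is basic and [d] is derived by intervocalic voicing (voiceless stops become voiced between vowels).
The underlying form of 'eye' is therefore /mut/.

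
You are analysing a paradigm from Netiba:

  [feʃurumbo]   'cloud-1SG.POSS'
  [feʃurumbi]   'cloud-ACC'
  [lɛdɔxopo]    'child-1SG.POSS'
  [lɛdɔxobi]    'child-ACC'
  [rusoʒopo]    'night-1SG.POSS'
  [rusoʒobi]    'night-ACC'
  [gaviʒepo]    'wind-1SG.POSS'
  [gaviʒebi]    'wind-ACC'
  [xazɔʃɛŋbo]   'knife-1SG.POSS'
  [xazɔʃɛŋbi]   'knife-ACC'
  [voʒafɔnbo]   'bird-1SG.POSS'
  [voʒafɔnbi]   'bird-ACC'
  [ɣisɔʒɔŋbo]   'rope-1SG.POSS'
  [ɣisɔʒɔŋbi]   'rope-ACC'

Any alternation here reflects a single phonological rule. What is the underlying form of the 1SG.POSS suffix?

The 1SG.POSS suffix surfaces as [-bo] and [-po], depending on the final segment of the stem.
The ACC suffix, which begins with [b], is invariant after every stem; so [b] is not altered by any rule here.
So the underlying form is /-po/, and voiceless stops become voiced after a nasal.

/-po/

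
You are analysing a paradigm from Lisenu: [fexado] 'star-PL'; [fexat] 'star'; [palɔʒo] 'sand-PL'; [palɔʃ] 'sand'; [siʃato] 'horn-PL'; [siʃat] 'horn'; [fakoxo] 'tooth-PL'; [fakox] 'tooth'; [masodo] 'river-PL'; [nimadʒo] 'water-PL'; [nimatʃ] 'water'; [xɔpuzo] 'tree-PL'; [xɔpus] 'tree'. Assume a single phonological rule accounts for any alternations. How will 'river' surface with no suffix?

The root 'star' surfaces as [fexado] and [fexat], with a stem-final [d] ~ [t] alternation.
If /t/ were underlying and a rule turned it into [d] before the PL suffix, 'horn' would also alternate; but it has [t] in both [siʃato] and [siʃat].
The underlying segment must be /d/; voiced obstruents become voiceless word-finally, yielding [t] there.
From [masodo] the stem 'river' is /masod/; word-finally this yields [masot].

[masot]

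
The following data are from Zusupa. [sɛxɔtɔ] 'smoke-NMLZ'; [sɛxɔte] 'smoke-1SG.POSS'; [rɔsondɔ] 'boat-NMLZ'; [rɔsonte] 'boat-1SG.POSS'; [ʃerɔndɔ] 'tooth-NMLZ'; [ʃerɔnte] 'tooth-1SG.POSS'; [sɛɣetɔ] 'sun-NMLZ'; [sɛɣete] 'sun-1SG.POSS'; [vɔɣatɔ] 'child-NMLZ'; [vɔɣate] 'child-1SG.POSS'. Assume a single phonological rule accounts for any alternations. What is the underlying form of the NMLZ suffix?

/-dɔ/

The NMLZ suffix surfaces as [-dɔ] and [-tɔ], depending on the final segment of the stem.
The 1SG.POSS suffix, which begins with [t], is invariant after every stem; so [t] is not altered by any rule here.
The NMLZ suffix is therefore /-dɔ/ underlyingly, with post-vocalic devoicing: voiced stops become voiceless after a vowel.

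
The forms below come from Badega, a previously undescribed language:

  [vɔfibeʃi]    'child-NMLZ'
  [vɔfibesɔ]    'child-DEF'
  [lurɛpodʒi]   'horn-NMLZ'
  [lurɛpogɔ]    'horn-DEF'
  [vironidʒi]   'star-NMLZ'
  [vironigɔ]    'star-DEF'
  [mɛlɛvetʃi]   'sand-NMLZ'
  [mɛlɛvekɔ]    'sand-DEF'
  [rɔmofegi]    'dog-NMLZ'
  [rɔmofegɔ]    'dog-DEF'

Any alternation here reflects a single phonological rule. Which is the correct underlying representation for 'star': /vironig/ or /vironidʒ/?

/vironidʒ/

The stem for 'star' ends in [dʒ] in [vironidʒi] but [g] in [vironigɔ].
The stem 'dog' ([rɔmofegi], [rɔmofegɔ]) shows [g] unchanged in both environments, so [g] cannot be basic with [dʒ] derived before the NMLZ suffix.
So /dʒ/ is underlying, and a rule of depalatalization — palato-alveolar /tʃ/, /dʒ/ and /ʃ/ become [k], [g] and [s] when no front vowel follows — gives [g].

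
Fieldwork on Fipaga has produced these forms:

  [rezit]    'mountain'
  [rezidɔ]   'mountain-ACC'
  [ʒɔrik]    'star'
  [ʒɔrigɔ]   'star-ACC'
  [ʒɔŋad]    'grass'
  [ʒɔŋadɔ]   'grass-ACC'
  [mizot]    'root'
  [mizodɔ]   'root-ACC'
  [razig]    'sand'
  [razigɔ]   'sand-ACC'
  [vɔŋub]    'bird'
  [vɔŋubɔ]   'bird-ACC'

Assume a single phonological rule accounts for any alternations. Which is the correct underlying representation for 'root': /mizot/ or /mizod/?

/mizot/

The stem for 'root' ends in [t] in [mizot] but [d] in [mizodɔ].
The stem 'grass' ([ʒɔŋad], [ʒɔŋadɔ]) shows [d] unchanged in both environments, so [d] cannot be basic with [t] derived in isolation.
So /t/ is underlying, and a rule of intervocalic voicing — voiceless stops become voiced between vowels — gives [d].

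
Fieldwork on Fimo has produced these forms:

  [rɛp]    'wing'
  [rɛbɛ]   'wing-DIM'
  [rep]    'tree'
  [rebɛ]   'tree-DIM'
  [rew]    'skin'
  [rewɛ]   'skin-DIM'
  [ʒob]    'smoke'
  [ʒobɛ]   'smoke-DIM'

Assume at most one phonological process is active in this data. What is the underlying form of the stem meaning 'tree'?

In [rep] and [rebɛ] the final segment of 'tree' alternates: [p] ~ [b].
The stem 'smoke' ([ʒob], [ʒobɛ]) shows [b] unchanged in both environments, so [b] cannot be basic with [p] derived in isolation.
The alternation reflects intervocalic voicing: voiceless stops become voiced between vowels. /p/ is underlying.

/rep/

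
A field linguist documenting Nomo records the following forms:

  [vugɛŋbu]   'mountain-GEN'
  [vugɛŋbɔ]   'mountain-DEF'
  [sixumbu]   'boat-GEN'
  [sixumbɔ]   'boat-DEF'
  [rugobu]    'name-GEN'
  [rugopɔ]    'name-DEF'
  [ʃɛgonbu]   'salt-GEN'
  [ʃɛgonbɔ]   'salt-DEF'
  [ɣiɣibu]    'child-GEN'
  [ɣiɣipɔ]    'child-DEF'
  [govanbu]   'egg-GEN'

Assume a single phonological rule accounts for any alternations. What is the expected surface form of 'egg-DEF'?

[govanbɔ]

The DEF suffix surfaces as [-bɔ] and [-pɔ], depending on the final segment of the stem.
The GEN suffix, which begins with [b], is invariant after every stem; so [b] is not altered by any rule here.
The DEF suffix is therefore /-pɔ/ underlyingly, with post-nasal voicing: voiceless stops become voiced after a nasal.
After 'egg', which ends in a nasal, the suffix surfaces as [-bɔ], giving [govanbɔ].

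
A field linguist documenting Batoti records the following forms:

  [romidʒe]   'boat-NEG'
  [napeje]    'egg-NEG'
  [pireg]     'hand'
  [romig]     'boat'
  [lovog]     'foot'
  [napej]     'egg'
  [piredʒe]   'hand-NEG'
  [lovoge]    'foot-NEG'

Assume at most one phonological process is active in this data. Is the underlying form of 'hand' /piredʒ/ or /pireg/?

'hand' shows [dʒ] ~ [g] at the end of the stem ([piredʒe] vs [pireg]).
If /g/ were underlying and a rule turned it into [dʒ] before the NEG suffix, 'foot' would also alternate; but it has [g] in both [lovoge] and [lovog].
The underlying segment must be /dʒ/; palato-alveolar /dʒ/ becomes [g] when no front vowel follows, yielding [g] there.

/piredʒ/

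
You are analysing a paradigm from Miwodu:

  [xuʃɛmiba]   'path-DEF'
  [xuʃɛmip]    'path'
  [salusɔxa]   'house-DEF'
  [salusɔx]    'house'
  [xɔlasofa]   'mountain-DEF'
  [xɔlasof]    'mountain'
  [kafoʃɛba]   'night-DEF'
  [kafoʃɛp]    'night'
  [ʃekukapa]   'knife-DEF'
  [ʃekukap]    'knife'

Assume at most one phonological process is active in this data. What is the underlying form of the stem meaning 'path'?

In [xuʃɛmiba] and [xuʃɛmip] the final segment of 'path' alternates: [b] ~ [p].
But 'knife' keeps [p] in both environments ([ʃekukapa], [ʃekukap]), so there is no rule changing /p/ to [b] before the DEF suffix.
The underlying segment must be /b/; voiced obstruents become voiceless word-finally, yielding [p] there.

/xuʃɛmib/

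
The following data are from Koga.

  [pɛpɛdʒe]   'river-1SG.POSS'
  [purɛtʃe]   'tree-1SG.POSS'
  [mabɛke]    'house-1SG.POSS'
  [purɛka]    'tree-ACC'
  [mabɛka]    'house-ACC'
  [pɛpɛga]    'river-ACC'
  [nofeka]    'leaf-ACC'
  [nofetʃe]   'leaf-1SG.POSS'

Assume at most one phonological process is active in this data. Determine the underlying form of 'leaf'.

/nofetʃ/

The root 'leaf' surfaces as [nofetʃe] and [nofeka], with a stem-final [tʃ] ~ [k] alternation.
But 'house' keeps [k] in both environments ([mabɛke], [mabɛka]), so there is no rule changing /k/ to [tʃ] before the 1SG.POSS suffix.
The alternation reflects depalatalization: palato-alveolar /tʃ/ and /dʒ/ become [k] and [g] when no front vowel follows. /tʃ/ is underlying.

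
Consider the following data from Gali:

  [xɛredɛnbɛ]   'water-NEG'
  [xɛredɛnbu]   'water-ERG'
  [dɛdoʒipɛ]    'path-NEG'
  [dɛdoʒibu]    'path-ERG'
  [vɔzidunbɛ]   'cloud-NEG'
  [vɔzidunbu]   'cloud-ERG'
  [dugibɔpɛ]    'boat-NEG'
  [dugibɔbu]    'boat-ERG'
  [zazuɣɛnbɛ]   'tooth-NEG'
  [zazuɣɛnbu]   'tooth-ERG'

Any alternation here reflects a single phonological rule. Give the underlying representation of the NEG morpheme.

The NEG morpheme has two allomorphs, [-bɛ] and [-pɛ].
By contrast the ERG suffix keeps its initial [b] throughout — that segment must be underlying.
The NEG suffix is therefore /-pɛ/ underlyingly, with post-nasal voicing: voiceless stops become voiced after a nasal.

/-pɛ/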